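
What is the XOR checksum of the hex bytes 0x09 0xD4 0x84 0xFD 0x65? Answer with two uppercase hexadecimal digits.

XOR the bytes together:
  start with 0x09
  0x09 ⊕ 0xD4 = 0xDD
  0xDD ⊕ 0x84 = 0x59
  0x59 ⊕ 0xFD = 0xA4
  0xA4 ⊕ 0x65 = 0xC1

C1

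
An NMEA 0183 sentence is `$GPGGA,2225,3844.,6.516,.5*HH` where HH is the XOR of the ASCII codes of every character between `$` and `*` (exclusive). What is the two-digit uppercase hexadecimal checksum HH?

XOR the ASCII codes of the payload characters:
  'G' = 0x47 → acc = 0x47
  'P' = 0x50 → acc = 0x17
  'G' = 0x47 → acc = 0x50
  'G' = 0x47 → acc = 0x17
  'A' = 0x41 → acc = 0x56
  ',' = 0x2C → acc = 0x7A
  '2' = 0x32 → acc = 0x48
  '2' = 0x32 → acc = 0x7A
  '2' = 0x32 → acc = 0x48
  '5' = 0x35 → acc = 0x7D
  ',' = 0x2C → acc = 0x51
  '3' = 0x33 → acc = 0x62
  '8' = 0x38 → acc = 0x5A
  '4' = 0x34 → acc = 0x6E
  '4' = 0x34 → acc = 0x5A
  '.' = 0x2E → acc = 0x74
  ',' = 0x2C → acc = 0x58
  '6' = 0x36 → acc = 0x6E
  '.' = 0x2E → acc = 0x40
  '5' = 0x35 → acc = 0x75
  '1' = 0x31 → acc = 0x44
  '6' = 0x36 → acc = 0x72
  ',' = 0x2C → acc = 0x5E
  '.' = 0x2E → acc = 0x70
  '5' = 0x35 → acc = 0x45
Checksum = 0x45.

45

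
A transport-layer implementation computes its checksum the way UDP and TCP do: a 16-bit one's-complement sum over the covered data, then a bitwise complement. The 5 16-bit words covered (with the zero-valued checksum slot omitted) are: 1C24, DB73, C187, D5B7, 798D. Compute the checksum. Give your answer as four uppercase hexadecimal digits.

One's-complement addition (fold any carry out of bit 15 back into bit 0):
  0x1C24 + 0xDB73 = 0x0F797
  0xF797 + 0xC187 = 0x1B91E → wrap carry → 0xB91F
  0xB91F + 0xD5B7 = 0x18ED6 → wrap carry → 0x8ED7
  0x8ED7 + 0x798D = 0x10864 → wrap carry → 0x0865
One's-complement sum = 0x0865.
Checksum = ~0x0865 & 0xFFFF = 0xF79A.

F79A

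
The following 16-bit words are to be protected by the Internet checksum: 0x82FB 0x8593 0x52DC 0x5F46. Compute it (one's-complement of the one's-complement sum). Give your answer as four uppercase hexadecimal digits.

454E

One's-complement addition (fold any carry out of bit 15 back into bit 0):
  0x82FB + 0x8593 = 0x1088E → wrap carry → 0x088F
  0x088F + 0x52DC = 0x05B6B
  0x5B6B + 0x5F46 = 0x0BAB1
One's-complement sum = 0xBAB1.
Checksum = ~0xBAB1 & 0xFFFF = 0x454E.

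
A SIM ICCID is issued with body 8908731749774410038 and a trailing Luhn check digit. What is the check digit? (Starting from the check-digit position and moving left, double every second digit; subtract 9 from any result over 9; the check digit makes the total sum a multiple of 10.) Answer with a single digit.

Partial digits right→left: 8 3 0 0 1 4 4 7 7 9 4 7 1 3 7 8 0 9 8
Double every second digit counting from the check-digit position (so the 1st, 3rd, 5th, ... of the partial from the right).
  doubled (with −9 where >9): 7 0 2 8 5 8 2 5 0 7 → sum 44
  kept as-is: 3 0 4 7 9 7 3 8 9 → sum 50
Total = 44 + 50 = 94.
Check digit = (10 − (94 mod 10)) mod 10 = 6.

6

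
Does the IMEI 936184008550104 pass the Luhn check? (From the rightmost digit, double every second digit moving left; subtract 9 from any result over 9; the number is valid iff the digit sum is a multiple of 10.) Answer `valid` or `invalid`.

invalid

From the right, keep odd positions and double even positions (subtract 9 from any doubled value over 9):
  doubled (positions 2,4,...): 0 0 1 0 8 2 6 → sum 17
  kept (positions 1,3,...): 4 1 5 8 0 8 6 9 → sum 41
Total = 58.
58 mod 10 = 8, so the number is invalid.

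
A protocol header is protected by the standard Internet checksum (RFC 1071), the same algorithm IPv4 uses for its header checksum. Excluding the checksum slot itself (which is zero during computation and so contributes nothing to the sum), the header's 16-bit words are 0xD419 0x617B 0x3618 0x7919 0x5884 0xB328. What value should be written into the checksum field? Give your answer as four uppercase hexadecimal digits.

One's-complement addition (fold any carry out of bit 15 back into bit 0):
  0xD419 + 0x617B = 0x13594 → wrap carry → 0x3595
  0x3595 + 0x3618 = 0x06BAD
  0x6BAD + 0x7919 = 0x0E4C6
  0xE4C6 + 0x5884 = 0x13D4A → wrap carry → 0x3D4B
  0x3D4B + 0xB328 = 0x0F073
One's-complement sum = 0xF073.
Checksum = ~0xF073 & 0xFFFF = 0x0F8C.

0F8C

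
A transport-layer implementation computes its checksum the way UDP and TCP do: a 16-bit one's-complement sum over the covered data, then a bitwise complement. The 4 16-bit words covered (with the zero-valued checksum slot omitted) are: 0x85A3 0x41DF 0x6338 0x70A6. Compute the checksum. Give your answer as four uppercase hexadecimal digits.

One's-complement addition (fold any carry out of bit 15 back into bit 0):
  0x85A3 + 0x41DF = 0x0C782
  0xC782 + 0x6338 = 0x12ABA → wrap carry → 0x2ABB
  0x2ABB + 0x70A6 = 0x09B61
One's-complement sum = 0x9B61.
Checksum = ~0x9B61 & 0xFFFF = 0x649E.

649E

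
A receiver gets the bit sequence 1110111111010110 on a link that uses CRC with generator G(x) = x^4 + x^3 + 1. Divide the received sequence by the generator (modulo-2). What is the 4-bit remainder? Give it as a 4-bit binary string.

Modulo-2 division of 1110111111010110 by 11001:
  pos 0: 11101 XOR 11001 = 00100
  pos 2: 10011 XOR 11001 = 01010
  pos 3: 10101 XOR 11001 = 01100
  pos 4: 11001 XOR 11001 = 00000
  pos 9: 10101 XOR 11001 = 01100
  pos 10: 11001 XOR 11001 = 00000
Remainder = 0000 (zero — the frame passes the CRC check).

0000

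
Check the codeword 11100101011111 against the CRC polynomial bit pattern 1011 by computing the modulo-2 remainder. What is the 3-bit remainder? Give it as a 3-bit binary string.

Modulo-2 division of 11100101011111 by 1011:
  pos 0: 1110 XOR 1011 = 0101
  pos 1: 1010 XOR 1011 = 0001
  pos 4: 1101 XOR 1011 = 0110
  pos 5: 1100 XOR 1011 = 0111
  pos 6: 1111 XOR 1011 = 0100
  pos 7: 1001 XOR 1011 = 0010
  pos 9: 1011 XOR 1011 = 0000
Remainder = 001 (nonzero — an error is detected).

001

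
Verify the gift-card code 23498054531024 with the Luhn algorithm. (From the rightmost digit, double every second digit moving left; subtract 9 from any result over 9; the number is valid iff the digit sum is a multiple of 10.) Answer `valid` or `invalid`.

From the right, keep odd positions and double even positions (subtract 9 from any doubled value over 9):
  doubled (positions 2,4,...): 4 2 1 1 7 8 4 → sum 27
  kept (positions 1,3,...): 4 0 3 4 0 9 3 → sum 23
Total = 50.
50 mod 10 = 0, so the number is valid.

valid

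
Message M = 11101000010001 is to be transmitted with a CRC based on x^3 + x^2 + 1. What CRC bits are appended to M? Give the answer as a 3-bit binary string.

Append 3 zeros: 11101000010001000. Divide by 1101 (XOR where the leading bit is 1):
  pos 0: 1110 XOR 1101 = 0011
  pos 2: 1110 XOR 1101 = 0011
  pos 4: 1100 XOR 1101 = 0001
  pos 7: 1010 XOR 1101 = 0111
  pos 8: 1110 XOR 1101 = 0011
  pos 10: 1101 XOR 1101 = 0000
Remainder (last 3 bits) = 000. This is the CRC / FCS.

000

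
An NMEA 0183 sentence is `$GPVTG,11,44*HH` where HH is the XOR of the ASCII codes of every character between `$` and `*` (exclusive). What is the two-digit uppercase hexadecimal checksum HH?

XOR the ASCII codes of the payload characters:
  'G' = 0x47 → acc = 0x47
  'P' = 0x50 → acc = 0x17
  'V' = 0x56 → acc = 0x41
  'T' = 0x54 → acc = 0x15
  'G' = 0x47 → acc = 0x52
  ',' = 0x2C → acc = 0x7E
  '1' = 0x31 → acc = 0x4F
  '1' = 0x31 → acc = 0x7E
  ',' = 0x2C → acc = 0x52
  '4' = 0x34 → acc = 0x66
  '4' = 0x34 → acc = 0x52
Checksum = 0x52.

52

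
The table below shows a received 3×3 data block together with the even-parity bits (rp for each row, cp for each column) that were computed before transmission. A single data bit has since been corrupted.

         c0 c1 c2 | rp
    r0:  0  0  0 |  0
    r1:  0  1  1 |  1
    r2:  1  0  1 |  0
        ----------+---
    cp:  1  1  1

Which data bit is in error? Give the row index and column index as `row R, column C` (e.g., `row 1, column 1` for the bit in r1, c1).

Recompute each row's even parity and compare to rp:
  r0: data parity 0, sent rp 0 → ok
  r1: data parity 0, sent rp 1 → mismatch
  r2: data parity 0, sent rp 0 → ok
Recompute each column's even parity and compare to cp:
  c0: data parity 1, sent cp 1 → ok
  c1: data parity 1, sent cp 1 → ok
  c2: data parity 0, sent cp 1 → mismatch
Exactly one row (r1) and one column (c2) fail → the flipped bit is at their intersection.

row 1, column 2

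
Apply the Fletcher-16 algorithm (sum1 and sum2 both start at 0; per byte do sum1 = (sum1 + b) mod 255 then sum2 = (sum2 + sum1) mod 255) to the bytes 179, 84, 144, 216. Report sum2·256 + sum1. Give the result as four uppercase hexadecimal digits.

Running sums (mod 255):
  after byte 0 (179): sum1=179, sum2=179
  after byte 1 (84): sum1=8, sum2=187
  after byte 2 (144): sum1=152, sum2=84
  after byte 3 (216): sum1=113, sum2=197
Checksum = sum2·256 + sum1 = 197·256 + 113 = 50545 = 0xC571.

C571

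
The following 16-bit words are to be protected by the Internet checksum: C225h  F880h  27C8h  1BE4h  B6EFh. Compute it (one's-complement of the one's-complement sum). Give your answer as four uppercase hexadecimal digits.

One's-complement addition (fold any carry out of bit 15 back into bit 0):
  0xC225 + 0xF880 = 0x1BAA5 → wrap carry → 0xBAA6
  0xBAA6 + 0x27C8 = 0x0E26E
  0xE26E + 0x1BE4 = 0x0FE52
  0xFE52 + 0xB6EF = 0x1B541 → wrap carry → 0xB542
One's-complement sum = 0xB542.
Checksum = ~0xB542 & 0xFFFF = 0x4ABD.

4ABD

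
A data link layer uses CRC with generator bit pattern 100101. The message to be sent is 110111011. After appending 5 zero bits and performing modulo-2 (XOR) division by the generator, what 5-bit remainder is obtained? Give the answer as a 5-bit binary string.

11011

Append 5 zeros: 11011101100000. Divide by 100101 (XOR where the leading bit is 1):
  pos 0: 110111 XOR 100101 = 010010
  pos 1: 100100 XOR 100101 = 000001
  pos 6: 111000 XOR 100101 = 011101
  pos 7: 111010 XOR 100101 = 011111
  pos 8: 111110 XOR 100101 = 011011
Remainder (last 5 bits) = 11011. This is the CRC / FCS.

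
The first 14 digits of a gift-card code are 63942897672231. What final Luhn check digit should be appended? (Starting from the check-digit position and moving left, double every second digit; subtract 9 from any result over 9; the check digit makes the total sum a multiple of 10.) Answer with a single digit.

6

Partial digits right→left: 1 3 2 2 7 6 7 9 8 2 4 9 3 6
Double every second digit counting from the check-digit position (so the 1st, 3rd, 5th, ... of the partial from the right).
  doubled (with −9 where >9): 2 4 5 5 7 8 6 → sum 37
  kept as-is: 3 2 6 9 2 9 6 → sum 37
Total = 37 + 37 = 74.
Check digit = (10 − (74 mod 10)) mod 10 = 6.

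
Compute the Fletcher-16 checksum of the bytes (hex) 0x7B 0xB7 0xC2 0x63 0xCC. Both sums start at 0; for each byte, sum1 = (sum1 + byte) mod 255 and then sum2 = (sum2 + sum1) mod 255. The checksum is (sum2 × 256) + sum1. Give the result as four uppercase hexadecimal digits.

2426

Running sums (mod 255):
  after byte 0 (0x7B): sum1=123, sum2=123
  after byte 1 (0xB7): sum1=51, sum2=174
  after byte 2 (0xC2): sum1=245, sum2=164
  after byte 3 (0x63): sum1=89, sum2=253
  after byte 4 (0xCC): sum1=38, sum2=36
Checksum = sum2·256 + sum1 = 36·256 + 38 = 9254 = 0x2426.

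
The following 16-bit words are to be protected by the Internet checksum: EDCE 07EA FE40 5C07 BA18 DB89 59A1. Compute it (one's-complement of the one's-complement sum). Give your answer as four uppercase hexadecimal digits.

One's-complement addition (fold any carry out of bit 15 back into bit 0):
  0xEDCE + 0x07EA = 0x0F5B8
  0xF5B8 + 0xFE40 = 0x1F3F8 → wrap carry → 0xF3F9
  0xF3F9 + 0x5C07 = 0x15000 → wrap carry → 0x5001
  0x5001 + 0xBA18 = 0x10A19 → wrap carry → 0x0A1A
  0x0A1A + 0xDB89 = 0x0E5A3
  0xE5A3 + 0x59A1 = 0x13F44 → wrap carry → 0x3F45
One's-complement sum = 0x3F45.
Checksum = ~0x3F45 & 0xFFFF = 0xC0BA.

C0BA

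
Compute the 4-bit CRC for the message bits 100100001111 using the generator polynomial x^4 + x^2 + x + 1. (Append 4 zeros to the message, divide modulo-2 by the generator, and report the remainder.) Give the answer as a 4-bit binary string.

Append 4 zeros: 1001000011110000. Divide by 10111 (XOR where the leading bit is 1):
  pos 0: 10010 XOR 10111 = 00101
  pos 2: 10100 XOR 10111 = 00011
  pos 5: 11011 XOR 10111 = 01100
  pos 6: 11001 XOR 10111 = 01110
  pos 7: 11101 XOR 10111 = 01010
  pos 8: 10100 XOR 10111 = 00011
  pos 11: 11000 XOR 10111 = 01111
Remainder (last 4 bits) = 1111. This is the CRC / FCS.

1111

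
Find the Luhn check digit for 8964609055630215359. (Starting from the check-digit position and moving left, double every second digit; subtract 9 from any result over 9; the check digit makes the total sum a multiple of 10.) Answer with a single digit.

Partial digits right→left: 9 5 3 5 1 2 0 3 6 5 5 0 9 0 6 4 6 9 8
Double every second digit counting from the check-digit position (so the 1st, 3rd, 5th, ... of the partial from the right).
  doubled (with −9 where >9): 9 6 2 0 3 1 9 3 3 7 → sum 43
  kept as-is: 5 5 2 3 5 0 0 4 9 → sum 33
Total = 43 + 33 = 76.
Check digit = (10 − (76 mod 10)) mod 10 = 4.

4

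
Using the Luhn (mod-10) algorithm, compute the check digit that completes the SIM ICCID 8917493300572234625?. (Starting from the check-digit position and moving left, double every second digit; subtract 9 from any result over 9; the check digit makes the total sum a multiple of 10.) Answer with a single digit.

Partial digits right→left: 5 2 6 4 3 2 2 7 5 0 0 3 3 9 4 7 1 9 8
Double every second digit counting from the check-digit position (so the 1st, 3rd, 5th, ... of the partial from the right).
  doubled (with −9 where >9): 1 3 6 4 1 0 6 8 2 7 → sum 38
  kept as-is: 2 4 2 7 0 3 9 7 9 → sum 43
Total = 38 + 43 = 81.
Check digit = (10 − (81 mod 10)) mod 10 = 9.

9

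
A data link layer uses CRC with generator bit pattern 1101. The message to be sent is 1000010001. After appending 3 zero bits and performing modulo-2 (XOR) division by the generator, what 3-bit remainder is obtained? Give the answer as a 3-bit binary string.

Append 3 zeros: 1000010001000. Divide by 1101 (XOR where the leading bit is 1):
  pos 0: 1000 XOR 1101 = 0101
  pos 1: 1010 XOR 1101 = 0111
  pos 2: 1111 XOR 1101 = 0010
  pos 4: 1000 XOR 1101 = 0101
  pos 5: 1010 XOR 1101 = 0111
  pos 6: 1111 XOR 1101 = 0010
  pos 8: 1000 XOR 1101 = 0101
  pos 9: 1010 XOR 1101 = 0111
Remainder (last 3 bits) = 111. This is the CRC / FCS.

111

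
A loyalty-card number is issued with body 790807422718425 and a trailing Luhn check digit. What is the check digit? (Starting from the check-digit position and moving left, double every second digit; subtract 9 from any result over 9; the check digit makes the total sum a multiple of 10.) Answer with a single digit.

9

Partial digits right→left: 5 2 4 8 1 7 2 2 4 7 0 8 0 9 7
Double every second digit counting from the check-digit position (so the 1st, 3rd, 5th, ... of the partial from the right).
  doubled (with −9 where >9): 1 8 2 4 8 0 0 5 → sum 28
  kept as-is: 2 8 7 2 7 8 9 → sum 43
Total = 28 + 43 = 71.
Check digit = (10 − (71 mod 10)) mod 10 = 9.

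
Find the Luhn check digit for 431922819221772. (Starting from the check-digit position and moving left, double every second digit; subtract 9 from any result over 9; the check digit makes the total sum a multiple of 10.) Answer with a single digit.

2

Partial digits right→left: 2 7 7 1 2 2 9 1 8 2 2 9 1 3 4
Double every second digit counting from the check-digit position (so the 1st, 3rd, 5th, ... of the partial from the right).
  doubled (with −9 where >9): 4 5 4 9 7 4 2 8 → sum 43
  kept as-is: 7 1 2 1 2 9 3 → sum 25
Total = 43 + 25 = 68.
Check digit = (10 − (68 mod 10)) mod 10 = 2.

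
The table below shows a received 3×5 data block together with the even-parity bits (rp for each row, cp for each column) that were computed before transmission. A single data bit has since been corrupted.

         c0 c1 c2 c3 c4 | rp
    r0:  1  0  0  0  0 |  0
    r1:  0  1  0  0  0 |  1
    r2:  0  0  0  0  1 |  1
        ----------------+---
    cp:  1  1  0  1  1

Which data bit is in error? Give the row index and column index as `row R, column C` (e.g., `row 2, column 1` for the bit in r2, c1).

row 0, column 3

Recompute each row's even parity and compare to rp:
  r0: data parity 1, sent rp 0 → mismatch
  r1: data parity 1, sent rp 1 → ok
  r2: data parity 1, sent rp 1 → ok
Recompute each column's even parity and compare to cp:
  c0: data parity 1, sent cp 1 → ok
  c1: data parity 1, sent cp 1 → ok
  c2: data parity 0, sent cp 0 → ok
  c3: data parity 0, sent cp 1 → mismatch
  c4: data parity 1, sent cp 1 → ok
Exactly one row (r0) and one column (c3) fail → the flipped bit is at their intersection.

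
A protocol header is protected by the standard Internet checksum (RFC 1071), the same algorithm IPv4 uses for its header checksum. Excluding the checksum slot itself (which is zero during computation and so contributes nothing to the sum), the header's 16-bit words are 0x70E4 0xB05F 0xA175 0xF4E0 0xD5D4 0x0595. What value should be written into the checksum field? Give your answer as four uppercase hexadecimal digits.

One's-complement addition (fold any carry out of bit 15 back into bit 0):
  0x70E4 + 0xB05F = 0x12143 → wrap carry → 0x2144
  0x2144 + 0xA175 = 0x0C2B9
  0xC2B9 + 0xF4E0 = 0x1B799 → wrap carry → 0xB79A
  0xB79A + 0xD5D4 = 0x18D6E → wrap carry → 0x8D6F
  0x8D6F + 0x0595 = 0x09304
One's-complement sum = 0x9304.
Checksum = ~0x9304 & 0xFFFF = 0x6CFB.

6CFB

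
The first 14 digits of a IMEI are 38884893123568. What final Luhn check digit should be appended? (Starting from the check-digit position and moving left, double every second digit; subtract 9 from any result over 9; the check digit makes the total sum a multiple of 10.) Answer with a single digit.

Partial digits right→left: 8 6 5 3 2 1 3 9 8 4 8 8 8 3
Double every second digit counting from the check-digit position (so the 1st, 3rd, 5th, ... of the partial from the right).
  doubled (with −9 where >9): 7 1 4 6 7 7 7 → sum 39
  kept as-is: 6 3 1 9 4 8 3 → sum 34
Total = 39 + 34 = 73.
Check digit = (10 − (73 mod 10)) mod 10 = 7.

7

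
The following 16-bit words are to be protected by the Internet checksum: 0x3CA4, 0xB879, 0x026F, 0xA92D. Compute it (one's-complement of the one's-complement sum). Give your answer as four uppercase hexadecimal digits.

One's-complement addition (fold any carry out of bit 15 back into bit 0):
  0x3CA4 + 0xB879 = 0x0F51D
  0xF51D + 0x026F = 0x0F78C
  0xF78C + 0xA92D = 0x1A0B9 → wrap carry → 0xA0BA
One's-complement sum = 0xA0BA.
Checksum = ~0xA0BA & 0xFFFF = 0x5F45.

5F45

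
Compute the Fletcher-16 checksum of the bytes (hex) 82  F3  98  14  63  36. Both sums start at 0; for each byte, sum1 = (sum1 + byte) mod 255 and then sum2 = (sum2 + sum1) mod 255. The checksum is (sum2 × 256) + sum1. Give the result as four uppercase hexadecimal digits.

6EBC

Running sums (mod 255):
  after byte 0 (82): sum1=130, sum2=130
  after byte 1 (F3): sum1=118, sum2=248
  after byte 2 (98): sum1=15, sum2=8
  after byte 3 (14): sum1=35, sum2=43
  after byte 4 (63): sum1=134, sum2=177
  after byte 5 (36): sum1=188, sum2=110
Checksum = sum2·256 + sum1 = 110·256 + 188 = 28348 = 0x6EBC.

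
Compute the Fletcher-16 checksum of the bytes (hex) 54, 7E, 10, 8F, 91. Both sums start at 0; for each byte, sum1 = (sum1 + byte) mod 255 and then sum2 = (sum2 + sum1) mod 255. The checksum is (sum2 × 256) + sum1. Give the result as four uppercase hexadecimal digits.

8004

Running sums (mod 255):
  after byte 0 (54): sum1=84, sum2=84
  after byte 1 (7E): sum1=210, sum2=39
  after byte 2 (10): sum1=226, sum2=10
  after byte 3 (8F): sum1=114, sum2=124
  after byte 4 (91): sum1=4, sum2=128
Checksum = sum2·256 + sum1 = 128·256 + 4 = 32772 = 0x8004.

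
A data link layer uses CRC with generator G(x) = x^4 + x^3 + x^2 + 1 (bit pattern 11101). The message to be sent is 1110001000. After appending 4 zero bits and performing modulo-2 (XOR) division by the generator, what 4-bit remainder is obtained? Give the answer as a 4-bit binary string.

0101

Append 4 zeros: 11100010000000. Divide by 11101 (XOR where the leading bit is 1):
  pos 0: 11100 XOR 11101 = 00001
  pos 4: 10100 XOR 11101 = 01001
  pos 5: 10010 XOR 11101 = 01111
  pos 6: 11110 XOR 11101 = 00011
  pos 9: 11000 XOR 11101 = 00101
Remainder (last 4 bits) = 0101. This is the CRC / FCS.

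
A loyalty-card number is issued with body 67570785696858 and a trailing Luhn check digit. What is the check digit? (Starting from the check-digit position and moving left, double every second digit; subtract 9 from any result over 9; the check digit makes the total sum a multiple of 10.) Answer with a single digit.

Partial digits right→left: 8 5 8 6 9 6 5 8 7 0 7 5 7 6
Double every second digit counting from the check-digit position (so the 1st, 3rd, 5th, ... of the partial from the right).
  doubled (with −9 where >9): 7 7 9 1 5 5 5 → sum 39
  kept as-is: 5 6 6 8 0 5 6 → sum 36
Total = 39 + 36 = 75.
Check digit = (10 − (75 mod 10)) mod 10 = 5.

5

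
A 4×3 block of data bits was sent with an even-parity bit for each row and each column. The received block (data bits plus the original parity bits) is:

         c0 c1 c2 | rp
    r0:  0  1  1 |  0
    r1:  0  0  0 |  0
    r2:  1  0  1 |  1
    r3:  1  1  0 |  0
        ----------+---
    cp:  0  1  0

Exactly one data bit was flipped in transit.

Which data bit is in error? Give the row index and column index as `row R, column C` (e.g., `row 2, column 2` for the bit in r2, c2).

Recompute each row's even parity and compare to rp:
  r0: data parity 0, sent rp 0 → ok
  r1: data parity 0, sent rp 0 → ok
  r2: data parity 0, sent rp 1 → mismatch
  r3: data parity 0, sent rp 0 → ok
Recompute each column's even parity and compare to cp:
  c0: data parity 0, sent cp 0 → ok
  c1: data parity 0, sent cp 1 → mismatch
  c2: data parity 0, sent cp 0 → ok
Exactly one row (r2) and one column (c1) fail → the flipped bit is at their intersection.

row 2, column 1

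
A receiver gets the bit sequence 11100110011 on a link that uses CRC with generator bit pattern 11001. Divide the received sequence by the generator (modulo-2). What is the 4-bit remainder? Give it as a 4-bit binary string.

0000

Modulo-2 division of 11100110011 by 11001:
  pos 0: 11100 XOR 11001 = 00101
  pos 2: 10111 XOR 11001 = 01110
  pos 3: 11100 XOR 11001 = 00101
  pos 5: 10101 XOR 11001 = 01100
  pos 6: 11001 XOR 11001 = 00000
Remainder = 0000 (zero — the frame passes the CRC check).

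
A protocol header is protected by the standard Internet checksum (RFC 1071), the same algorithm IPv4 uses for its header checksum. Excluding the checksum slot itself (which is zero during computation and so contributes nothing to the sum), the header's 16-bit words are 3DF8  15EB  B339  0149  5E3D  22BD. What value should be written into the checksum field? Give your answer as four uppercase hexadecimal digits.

769F

One's-complement addition (fold any carry out of bit 15 back into bit 0):
  0x3DF8 + 0x15EB = 0x053E3
  0x53E3 + 0xB339 = 0x1071C → wrap carry → 0x071D
  0x071D + 0x0149 = 0x00866
  0x0866 + 0x5E3D = 0x066A3
  0x66A3 + 0x22BD = 0x08960
One's-complement sum = 0x8960.
Checksum = ~0x8960 & 0xFFFF = 0x769F.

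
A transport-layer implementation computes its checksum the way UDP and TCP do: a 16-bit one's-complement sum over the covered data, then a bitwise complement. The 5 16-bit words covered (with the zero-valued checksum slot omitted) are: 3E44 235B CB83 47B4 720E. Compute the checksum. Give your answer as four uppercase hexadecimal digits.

One's-complement addition (fold any carry out of bit 15 back into bit 0):
  0x3E44 + 0x235B = 0x0619F
  0x619F + 0xCB83 = 0x12D22 → wrap carry → 0x2D23
  0x2D23 + 0x47B4 = 0x074D7
  0x74D7 + 0x720E = 0x0E6E5
One's-complement sum = 0xE6E5.
Checksum = ~0xE6E5 & 0xFFFF = 0x191A.

191A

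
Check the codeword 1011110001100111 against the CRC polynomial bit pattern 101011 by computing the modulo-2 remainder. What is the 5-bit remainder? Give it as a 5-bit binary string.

Modulo-2 division of 1011110001100111 by 101011:
  pos 0: 101111 XOR 101011 = 000100
  pos 3: 100000 XOR 101011 = 001011
  pos 5: 101111 XOR 101011 = 000100
  pos 8: 100001 XOR 101011 = 001010
  pos 10: 101011 XOR 101011 = 000000
Remainder = 00000 (zero — the frame passes the CRC check).

00000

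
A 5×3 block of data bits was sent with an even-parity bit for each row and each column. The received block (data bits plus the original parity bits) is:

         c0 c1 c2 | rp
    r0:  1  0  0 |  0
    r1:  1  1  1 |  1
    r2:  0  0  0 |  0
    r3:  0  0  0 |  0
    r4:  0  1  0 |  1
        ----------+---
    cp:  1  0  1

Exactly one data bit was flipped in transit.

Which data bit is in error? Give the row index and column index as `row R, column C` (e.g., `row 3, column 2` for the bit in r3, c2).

Recompute each row's even parity and compare to rp:
  r0: data parity 1, sent rp 0 → mismatch
  r1: data parity 1, sent rp 1 → ok
  r2: data parity 0, sent rp 0 → ok
  r3: data parity 0, sent rp 0 → ok
  r4: data parity 1, sent rp 1 → ok
Recompute each column's even parity and compare to cp:
  c0: data parity 0, sent cp 1 → mismatch
  c1: data parity 0, sent cp 0 → ok
  c2: data parity 1, sent cp 1 → ok
Exactly one row (r0) and one column (c0) fail → the flipped bit is at their intersection.

row 0, column 0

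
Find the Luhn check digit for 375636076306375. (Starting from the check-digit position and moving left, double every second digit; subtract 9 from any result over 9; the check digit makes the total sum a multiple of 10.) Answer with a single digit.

5

Partial digits right→left: 5 7 3 6 0 3 6 7 0 6 3 6 5 7 3
Double every second digit counting from the check-digit position (so the 1st, 3rd, 5th, ... of the partial from the right).
  doubled (with −9 where >9): 1 6 0 3 0 6 1 6 → sum 23
  kept as-is: 7 6 3 7 6 6 7 → sum 42
Total = 23 + 42 = 65.
Check digit = (10 − (65 mod 10)) mod 10 = 5.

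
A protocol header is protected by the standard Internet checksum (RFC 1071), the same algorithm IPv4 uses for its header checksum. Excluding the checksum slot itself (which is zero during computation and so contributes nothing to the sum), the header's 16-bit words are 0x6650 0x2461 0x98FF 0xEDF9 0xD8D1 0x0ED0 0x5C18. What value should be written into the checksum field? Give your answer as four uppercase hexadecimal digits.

AA9A

One's-complement addition (fold any carry out of bit 15 back into bit 0):
  0x6650 + 0x2461 = 0x08AB1
  0x8AB1 + 0x98FF = 0x123B0 → wrap carry → 0x23B1
  0x23B1 + 0xEDF9 = 0x111AA → wrap carry → 0x11AB
  0x11AB + 0xD8D1 = 0x0EA7C
  0xEA7C + 0x0ED0 = 0x0F94C
  0xF94C + 0x5C18 = 0x15564 → wrap carry → 0x5565
One's-complement sum = 0x5565.
Checksum = ~0x5565 & 0xFFFF = 0xAA9A.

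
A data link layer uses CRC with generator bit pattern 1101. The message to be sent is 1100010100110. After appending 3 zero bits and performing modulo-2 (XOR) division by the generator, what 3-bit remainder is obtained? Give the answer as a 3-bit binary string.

000

Append 3 zeros: 1100010100110000. Divide by 1101 (XOR where the leading bit is 1):
  pos 0: 1100 XOR 1101 = 0001
  pos 3: 1010 XOR 1101 = 0111
  pos 4: 1111 XOR 1101 = 0010
  pos 6: 1000 XOR 1101 = 0101
  pos 7: 1011 XOR 1101 = 0110
  pos 8: 1101 XOR 1101 = 0000
Remainder (last 3 bits) = 000. This is the CRC / FCS.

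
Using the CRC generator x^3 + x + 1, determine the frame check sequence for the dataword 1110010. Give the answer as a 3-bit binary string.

Append 3 zeros: 1110010000. Divide by 1011 (XOR where the leading bit is 1):
  pos 0: 1110 XOR 1011 = 0101
  pos 1: 1010 XOR 1011 = 0001
  pos 4: 1100 XOR 1011 = 0111
  pos 5: 1110 XOR 1011 = 0101
  pos 6: 1010 XOR 1011 = 0001
Remainder (last 3 bits) = 001. This is the CRC / FCS.

001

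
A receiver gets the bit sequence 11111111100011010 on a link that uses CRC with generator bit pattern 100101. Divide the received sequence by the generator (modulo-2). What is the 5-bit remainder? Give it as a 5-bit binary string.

10000

Modulo-2 division of 11111111100011010 by 100101:
  pos 0: 111111 XOR 100101 = 011010
  pos 1: 110101 XOR 100101 = 010000
  pos 2: 100001 XOR 100101 = 000100
  pos 5: 100100 XOR 100101 = 000001
  pos 10: 101101 XOR 100101 = 001000
Remainder = 10000 (nonzero — an error is detected).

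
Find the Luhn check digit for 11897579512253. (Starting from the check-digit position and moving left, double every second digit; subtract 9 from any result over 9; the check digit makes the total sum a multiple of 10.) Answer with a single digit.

2

Partial digits right→left: 3 5 2 2 1 5 9 7 5 7 9 8 1 1
Double every second digit counting from the check-digit position (so the 1st, 3rd, 5th, ... of the partial from the right).
  doubled (with −9 where >9): 6 4 2 9 1 9 2 → sum 33
  kept as-is: 5 2 5 7 7 8 1 → sum 35
Total = 33 + 35 = 68.
Check digit = (10 − (68 mod 10)) mod 10 = 2.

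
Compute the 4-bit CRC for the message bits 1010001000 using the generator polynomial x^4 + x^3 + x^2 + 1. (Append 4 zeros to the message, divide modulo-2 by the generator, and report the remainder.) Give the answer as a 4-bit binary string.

Append 4 zeros: 10100010000000. Divide by 11101 (XOR where the leading bit is 1):
  pos 0: 10100 XOR 11101 = 01001
  pos 1: 10010 XOR 11101 = 01111
  pos 2: 11111 XOR 11101 = 00010
  pos 5: 10000 XOR 11101 = 01101
  pos 6: 11010 XOR 11101 = 00111
  pos 8: 11100 XOR 11101 = 00001
Remainder (last 4 bits) = 0010. This is the CRC / FCS.

0010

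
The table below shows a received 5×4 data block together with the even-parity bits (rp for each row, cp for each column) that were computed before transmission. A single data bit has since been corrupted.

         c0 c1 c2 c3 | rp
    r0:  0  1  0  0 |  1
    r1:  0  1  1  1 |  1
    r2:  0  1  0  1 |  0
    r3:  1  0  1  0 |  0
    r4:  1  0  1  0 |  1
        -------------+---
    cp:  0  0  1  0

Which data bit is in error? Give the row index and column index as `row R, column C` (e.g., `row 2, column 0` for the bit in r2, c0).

row 4, column 1

Recompute each row's even parity and compare to rp:
  r0: data parity 1, sent rp 1 → ok
  r1: data parity 1, sent rp 1 → ok
  r2: data parity 0, sent rp 0 → ok
  r3: data parity 0, sent rp 0 → ok
  r4: data parity 0, sent rp 1 → mismatch
Recompute each column's even parity and compare to cp:
  c0: data parity 0, sent cp 0 → ok
  c1: data parity 1, sent cp 0 → mismatch
  c2: data parity 1, sent cp 1 → ok
  c3: data parity 0, sent cp 0 → ok
Exactly one row (r4) and one column (c1) fail → the flipped bit is at their intersection.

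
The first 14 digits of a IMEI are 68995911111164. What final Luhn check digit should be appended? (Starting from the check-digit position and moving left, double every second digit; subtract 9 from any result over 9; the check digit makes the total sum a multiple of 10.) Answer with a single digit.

Partial digits right→left: 4 6 1 1 1 1 1 1 9 5 9 9 8 6
Double every second digit counting from the check-digit position (so the 1st, 3rd, 5th, ... of the partial from the right).
  doubled (with −9 where >9): 8 2 2 2 9 9 7 → sum 39
  kept as-is: 6 1 1 1 5 9 6 → sum 29
Total = 39 + 29 = 68.
Check digit = (10 − (68 mod 10)) mod 10 = 2.

2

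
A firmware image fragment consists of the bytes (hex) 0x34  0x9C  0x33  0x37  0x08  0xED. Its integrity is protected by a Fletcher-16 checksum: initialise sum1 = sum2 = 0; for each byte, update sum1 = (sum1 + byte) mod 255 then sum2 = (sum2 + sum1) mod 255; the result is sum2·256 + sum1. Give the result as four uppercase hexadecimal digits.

Running sums (mod 255):
  after byte 0 (0x34): sum1=52, sum2=52
  after byte 1 (0x9C): sum1=208, sum2=5
  after byte 2 (0x33): sum1=4, sum2=9
  after byte 3 (0x37): sum1=59, sum2=68
  after byte 4 (0x08): sum1=67, sum2=135
  after byte 5 (0xED): sum1=49, sum2=184
Checksum = sum2·256 + sum1 = 184·256 + 49 = 47153 = 0xB831.

B831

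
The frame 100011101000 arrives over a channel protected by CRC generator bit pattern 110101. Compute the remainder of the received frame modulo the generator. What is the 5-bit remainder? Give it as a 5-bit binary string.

00111

Modulo-2 division of 100011101000 by 110101:
  pos 0: 100011 XOR 110101 = 010110
  pos 1: 101101 XOR 110101 = 011000
  pos 2: 110000 XOR 110101 = 000101
  pos 5: 101100 XOR 110101 = 011001
  pos 6: 110010 XOR 110101 = 000111
Remainder = 00111 (nonzero — an error is detected).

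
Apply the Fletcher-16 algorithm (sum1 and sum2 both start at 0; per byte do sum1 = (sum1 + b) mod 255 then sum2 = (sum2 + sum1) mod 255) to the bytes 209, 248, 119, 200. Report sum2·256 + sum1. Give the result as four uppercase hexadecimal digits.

E90B

Running sums (mod 255):
  after byte 0 (209): sum1=209, sum2=209
  after byte 1 (248): sum1=202, sum2=156
  after byte 2 (119): sum1=66, sum2=222
  after byte 3 (200): sum1=11, sum2=233
Checksum = sum2·256 + sum1 = 233·256 + 11 = 59659 = 0xE90B.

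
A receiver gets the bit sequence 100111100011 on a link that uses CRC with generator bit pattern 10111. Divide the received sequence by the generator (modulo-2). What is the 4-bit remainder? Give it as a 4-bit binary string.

Modulo-2 division of 100111100011 by 10111:
  pos 0: 10011 XOR 10111 = 00100
  pos 2: 10011 XOR 10111 = 00100
  pos 4: 10000 XOR 10111 = 00111
  pos 6: 11101 XOR 10111 = 01010
  pos 7: 10101 XOR 10111 = 00010
Remainder = 0010 (nonzero — an error is detected).

0010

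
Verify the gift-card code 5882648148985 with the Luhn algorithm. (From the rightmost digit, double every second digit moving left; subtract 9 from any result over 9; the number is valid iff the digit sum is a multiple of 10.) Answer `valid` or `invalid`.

From the right, keep odd positions and double even positions (subtract 9 from any doubled value over 9):
  doubled (positions 2,4,...): 7 7 2 8 4 7 → sum 35
  kept (positions 1,3,...): 5 9 4 8 6 8 5 → sum 45
Total = 80.
80 mod 10 = 0, so the number is valid.

valid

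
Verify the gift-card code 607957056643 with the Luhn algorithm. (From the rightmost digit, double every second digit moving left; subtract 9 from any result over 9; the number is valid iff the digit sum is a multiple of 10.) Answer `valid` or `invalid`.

valid

From the right, keep odd positions and double even positions (subtract 9 from any doubled value over 9):
  doubled (positions 2,4,...): 8 3 0 1 5 3 → sum 20
  kept (positions 1,3,...): 3 6 5 7 9 0 → sum 30
Total = 50.
50 mod 10 = 0, so the number is valid.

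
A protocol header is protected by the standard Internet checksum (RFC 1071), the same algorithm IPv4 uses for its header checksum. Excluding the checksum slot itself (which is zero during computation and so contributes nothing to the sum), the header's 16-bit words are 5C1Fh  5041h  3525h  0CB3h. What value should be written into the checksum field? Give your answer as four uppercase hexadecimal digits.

One's-complement addition (fold any carry out of bit 15 back into bit 0):
  0x5C1F + 0x5041 = 0x0AC60
  0xAC60 + 0x3525 = 0x0E185
  0xE185 + 0x0CB3 = 0x0EE38
One's-complement sum = 0xEE38.
Checksum = ~0xEE38 & 0xFFFF = 0x11C7.

11C7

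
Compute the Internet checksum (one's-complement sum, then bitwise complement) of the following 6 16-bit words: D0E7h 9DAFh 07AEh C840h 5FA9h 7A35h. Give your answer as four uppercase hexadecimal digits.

E79A

One's-complement addition (fold any carry out of bit 15 back into bit 0):
  0xD0E7 + 0x9DAF = 0x16E96 → wrap carry → 0x6E97
  0x6E97 + 0x07AE = 0x07645
  0x7645 + 0xC840 = 0x13E85 → wrap carry → 0x3E86
  0x3E86 + 0x5FA9 = 0x09E2F
  0x9E2F + 0x7A35 = 0x11864 → wrap carry → 0x1865
One's-complement sum = 0x1865.
Checksum = ~0x1865 & 0xFFFF = 0xE79A.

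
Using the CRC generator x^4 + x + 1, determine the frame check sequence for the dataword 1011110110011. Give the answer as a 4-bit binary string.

Append 4 zeros: 10111101100110000. Divide by 10011 (XOR where the leading bit is 1):
  pos 0: 10111 XOR 10011 = 00100
  pos 2: 10010 XOR 10011 = 00001
  pos 6: 11100 XOR 10011 = 01111
  pos 7: 11111 XOR 10011 = 01100
  pos 8: 11001 XOR 10011 = 01010
  pos 9: 10100 XOR 10011 = 00111
  pos 11: 11100 XOR 10011 = 01111
  pos 12: 11110 XOR 10011 = 01101
Remainder (last 4 bits) = 1101. This is the CRC / FCS.

1101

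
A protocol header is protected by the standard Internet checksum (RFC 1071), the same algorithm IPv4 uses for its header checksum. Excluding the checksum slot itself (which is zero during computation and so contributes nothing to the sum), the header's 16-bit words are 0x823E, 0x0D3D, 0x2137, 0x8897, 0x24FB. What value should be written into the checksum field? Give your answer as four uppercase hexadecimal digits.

One's-complement addition (fold any carry out of bit 15 back into bit 0):
  0x823E + 0x0D3D = 0x08F7B
  0x8F7B + 0x2137 = 0x0B0B2
  0xB0B2 + 0x8897 = 0x13949 → wrap carry → 0x394A
  0x394A + 0x24FB = 0x05E45
One's-complement sum = 0x5E45.
Checksum = ~0x5E45 & 0xFFFF = 0xA1BA.

A1BA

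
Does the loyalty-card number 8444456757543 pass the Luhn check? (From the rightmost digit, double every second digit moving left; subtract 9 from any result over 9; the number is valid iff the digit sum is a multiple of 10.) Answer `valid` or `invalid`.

valid

From the right, keep odd positions and double even positions (subtract 9 from any doubled value over 9):
  doubled (positions 2,4,...): 8 5 5 1 8 8 → sum 35
  kept (positions 1,3,...): 3 5 5 6 4 4 8 → sum 35
Total = 70.
70 mod 10 = 0, so the number is valid.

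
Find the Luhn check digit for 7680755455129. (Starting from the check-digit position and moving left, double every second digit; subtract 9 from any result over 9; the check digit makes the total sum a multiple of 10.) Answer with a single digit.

8

Partial digits right→left: 9 2 1 5 5 4 5 5 7 0 8 6 7
Double every second digit counting from the check-digit position (so the 1st, 3rd, 5th, ... of the partial from the right).
  doubled (with −9 where >9): 9 2 1 1 5 7 5 → sum 30
  kept as-is: 2 5 4 5 0 6 → sum 22
Total = 30 + 22 = 52.
Check digit = (10 − (52 mod 10)) mod 10 = 8.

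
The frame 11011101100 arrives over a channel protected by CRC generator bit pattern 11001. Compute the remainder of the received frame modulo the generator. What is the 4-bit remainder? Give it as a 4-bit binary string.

0000

Modulo-2 division of 11011101100 by 11001:
  pos 0: 11011 XOR 11001 = 00010
  pos 3: 10101 XOR 11001 = 01100
  pos 4: 11001 XOR 11001 = 00000
Remainder = 0000 (zero — the frame passes the CRC check).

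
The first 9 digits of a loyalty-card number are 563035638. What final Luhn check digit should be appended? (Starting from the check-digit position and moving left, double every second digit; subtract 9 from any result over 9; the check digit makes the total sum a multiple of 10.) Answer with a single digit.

3

Partial digits right→left: 8 3 6 5 3 0 3 6 5
Double every second digit counting from the check-digit position (so the 1st, 3rd, 5th, ... of the partial from the right).
  doubled (with −9 where >9): 7 3 6 6 1 → sum 23
  kept as-is: 3 5 0 6 → sum 14
Total = 23 + 14 = 37.
Check digit = (10 − (37 mod 10)) mod 10 = 3.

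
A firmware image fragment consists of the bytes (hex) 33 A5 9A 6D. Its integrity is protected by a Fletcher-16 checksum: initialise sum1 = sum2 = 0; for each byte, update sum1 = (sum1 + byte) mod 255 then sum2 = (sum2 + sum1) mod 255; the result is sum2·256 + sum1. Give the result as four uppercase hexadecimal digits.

60E0

Running sums (mod 255):
  after byte 0 (33): sum1=51, sum2=51
  after byte 1 (A5): sum1=216, sum2=12
  after byte 2 (9A): sum1=115, sum2=127
  after byte 3 (6D): sum1=224, sum2=96
Checksum = sum2·256 + sum1 = 96·256 + 224 = 24800 = 0x60E0.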